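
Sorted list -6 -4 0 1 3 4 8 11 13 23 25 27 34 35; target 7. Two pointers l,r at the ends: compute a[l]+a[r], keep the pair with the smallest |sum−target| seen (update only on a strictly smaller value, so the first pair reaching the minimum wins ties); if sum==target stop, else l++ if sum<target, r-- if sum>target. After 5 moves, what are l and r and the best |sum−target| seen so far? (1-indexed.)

l=1, r=9, best |Δ|=10

[1,14] -6+35=29 d=22 * → r--
[1,13] -6+34=28 d=21 * → r--
[1,12] -6+27=21 d=14 * → r--
[1,11] -6+25=19 d=12 * → r--
[1,10] -6+23=17 d=10 * → r--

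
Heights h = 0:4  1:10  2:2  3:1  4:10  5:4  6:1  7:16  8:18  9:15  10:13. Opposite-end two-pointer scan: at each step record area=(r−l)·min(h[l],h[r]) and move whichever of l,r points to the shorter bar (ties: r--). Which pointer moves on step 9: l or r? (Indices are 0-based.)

r

l=0 r=10: min(4,13)*10=40 best=40 *, l++
l=1 r=10: min(10,13)*9=90 best=90 *, l++
l=2 r=10: min(2,13)*8=16 best=90, l++
l=3 r=10: min(1,13)*7=7 best=90, l++
l=4 r=10: min(10,13)*6=60 best=90, l++
l=5 r=10: min(4,13)*5=20 best=90, l++
l=6 r=10: min(1,13)*4=4 best=90, l++
l=7 r=10: min(16,13)*3=39 best=90, r--
l=7 r=9: min(16,15)*2=30 best=90, r--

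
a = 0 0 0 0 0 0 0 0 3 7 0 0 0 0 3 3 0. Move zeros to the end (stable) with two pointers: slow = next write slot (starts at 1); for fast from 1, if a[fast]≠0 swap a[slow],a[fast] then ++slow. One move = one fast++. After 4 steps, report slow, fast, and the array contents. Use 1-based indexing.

slow=1 fast=1: a[fast]=0, fast++
slow=1 fast=2: a[fast]=0, fast++
slow=1 fast=3: a[fast]=0, fast++
slow=1 fast=4: a[fast]=0, fast++

slow=1, fast=5, a=[0, 0, 0, 0, 0, 0, 0, 0, 3, 7, 0, 0, 0, 0, 3, 3, 0]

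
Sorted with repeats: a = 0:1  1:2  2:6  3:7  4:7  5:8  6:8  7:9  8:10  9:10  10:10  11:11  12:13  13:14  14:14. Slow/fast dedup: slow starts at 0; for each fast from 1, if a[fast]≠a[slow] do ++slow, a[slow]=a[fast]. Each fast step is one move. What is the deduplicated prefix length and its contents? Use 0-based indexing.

slow=0 fast=1: a[fast]=2≠a[slow]=1 write a[1]=2, slow++,fast++
slow=1 fast=2: a[fast]=6≠a[slow]=2 write a[2]=6, slow++,fast++
slow=2 fast=3: a[fast]=7≠a[slow]=6 write a[3]=7, slow++,fast++
slow=3 fast=4: a[fast]=7=a[slow] dup, fast++
slow=3 fast=5: a[fast]=8≠a[slow]=7 write a[4]=8, slow++,fast++
slow=4 fast=6: a[fast]=8=a[slow] dup, fast++
slow=4 fast=7: a[fast]=9≠a[slow]=8 write a[5]=9, slow++,fast++
slow=5 fast=8: a[fast]=10≠a[slow]=9 write a[6]=10, slow++,fast++
slow=6 fast=9: a[fast]=10=a[slow] dup, fast++
slow=6 fast=10: a[fast]=10=a[slow] dup, fast++
slow=6 fast=11: a[fast]=11≠a[slow]=10 write a[7]=11, slow++,fast++
slow=7 fast=12: a[fast]=13≠a[slow]=11 write a[8]=13, slow++,fast++
slow=8 fast=13: a[fast]=14≠a[slow]=13 write a[9]=14, slow++,fast++
slow=9 fast=14: a[fast]=14=a[slow] dup, fast++

length 10; prefix = [1, 2, 6, 7, 8, 9, 10, 11, 13, 14]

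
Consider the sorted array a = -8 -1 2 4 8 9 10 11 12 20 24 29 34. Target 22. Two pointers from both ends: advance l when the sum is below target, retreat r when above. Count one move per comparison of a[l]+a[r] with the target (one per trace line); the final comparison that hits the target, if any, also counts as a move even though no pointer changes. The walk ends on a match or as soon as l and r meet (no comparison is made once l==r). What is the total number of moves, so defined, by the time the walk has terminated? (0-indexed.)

6 moves

l=0 r=12: -8+34=26 >22, r--
l=0 r=11: -8+29=21 <22, l++
l=1 r=11: -1+29=28 >22, r--
l=1 r=10: -1+24=23 >22, r--
l=1 r=9: -1+20=19 <22, l++
l=2 r=9: 2+20=22, found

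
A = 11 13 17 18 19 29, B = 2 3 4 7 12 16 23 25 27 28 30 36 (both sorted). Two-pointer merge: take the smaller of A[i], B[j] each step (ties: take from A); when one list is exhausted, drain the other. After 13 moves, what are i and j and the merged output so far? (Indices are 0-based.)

i=0 j=0: A[i]=11>B[j]=2 take 2, j++
i=0 j=1: A[i]=11>B[j]=3 take 3, j++
i=0 j=2: A[i]=11>B[j]=4 take 4, j++
i=0 j=3: A[i]=11>B[j]=7 take 7, j++
i=0 j=4: A[i]=11<=B[j]=12 take 11, i++
i=1 j=4: A[i]=13>B[j]=12 take 12, j++
i=1 j=5: A[i]=13<=B[j]=16 take 13, i++
i=2 j=5: A[i]=17>B[j]=16 take 16, j++
i=2 j=6: A[i]=17<=B[j]=23 take 17, i++
i=3 j=6: A[i]=18<=B[j]=23 take 18, i++
i=4 j=6: A[i]=19<=B[j]=23 take 19, i++
i=5 j=6: A[i]=29>B[j]=23 take 23, j++
i=5 j=7: A[i]=29>B[j]=25 take 25, j++

i=5, j=8, merged so far=[2, 3, 4, 7, 11, 12, 13, 16, 17, 18, 19, 23, 25]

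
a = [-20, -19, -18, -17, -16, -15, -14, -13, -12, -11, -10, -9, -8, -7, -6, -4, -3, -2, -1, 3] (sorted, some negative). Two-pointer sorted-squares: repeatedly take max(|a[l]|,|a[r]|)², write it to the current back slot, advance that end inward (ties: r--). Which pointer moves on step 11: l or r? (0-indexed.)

l

[0,19] |-20|>|3| out[19]=400 → l++
[1,19] |-19|>|3| out[18]=361 → l++
[2,19] |-18|>|3| out[17]=324 → l++
[3,19] |-17|>|3| out[16]=289 → l++
[4,19] |-16|>|3| out[15]=256 → l++
[5,19] |-15|>|3| out[14]=225 → l++
[6,19] |-14|>|3| out[13]=196 → l++
[7,19] |-13|>|3| out[12]=169 → l++
[8,19] |-12|>|3| out[11]=144 → l++
[9,19] |-11|>|3| out[10]=121 → l++
[10,19] |-10|>|3| out[9]=100 → l++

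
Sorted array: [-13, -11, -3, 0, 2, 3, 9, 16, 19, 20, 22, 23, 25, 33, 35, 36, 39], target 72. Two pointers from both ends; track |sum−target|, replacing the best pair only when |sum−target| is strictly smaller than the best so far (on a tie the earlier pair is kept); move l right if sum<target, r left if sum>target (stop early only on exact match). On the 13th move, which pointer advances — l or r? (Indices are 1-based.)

l

[1,17] -13+39=26 d=46 * → l++
[2,17] -11+39=28 d=44 * → l++
[3,17] -3+39=36 d=36 * → l++
[4,17] 0+39=39 d=33 * → l++
[5,17] 2+39=41 d=31 * → l++
[6,17] 3+39=42 d=30 * → l++
[7,17] 9+39=48 d=24 * → l++
[8,17] 16+39=55 d=17 * → l++
[9,17] 19+39=58 d=14 * → l++
[10,17] 20+39=59 d=13 * → l++
[11,17] 22+39=61 d=11 * → l++
[12,17] 23+39=62 d=10 * → l++
[13,17] 25+39=64 d=8 * → l++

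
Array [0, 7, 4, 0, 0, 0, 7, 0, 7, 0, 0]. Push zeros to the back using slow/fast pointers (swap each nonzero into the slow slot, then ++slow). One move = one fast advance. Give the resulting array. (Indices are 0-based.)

(s=0,f=0) a[fast]=0 → fast++
(s=0,f=1) a[fast]=7≠0 swap→a[0]=7 → slow++,fast++
(s=1,f=2) a[fast]=4≠0 swap→a[1]=4 → slow++,fast++
(s=2,f=3) a[fast]=0 → fast++
(s=2,f=4) a[fast]=0 → fast++
(s=2,f=5) a[fast]=0 → fast++
(s=2,f=6) a[fast]=7≠0 swap→a[2]=7 → slow++,fast++
(s=3,f=7) a[fast]=0 → fast++
(s=3,f=8) a[fast]=7≠0 swap→a[3]=7 → slow++,fast++
(s=4,f=9) a[fast]=0 → fast++
(s=4,f=10) a[fast]=0 → fast++

[7, 4, 7, 7, 0, 0, 0, 0, 0, 0, 0]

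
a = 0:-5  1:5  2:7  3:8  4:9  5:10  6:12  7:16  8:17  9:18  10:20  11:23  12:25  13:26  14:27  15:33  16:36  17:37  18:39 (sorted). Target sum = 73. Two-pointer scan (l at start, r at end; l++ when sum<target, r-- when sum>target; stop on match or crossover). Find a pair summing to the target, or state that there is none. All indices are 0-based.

(36, 37)

[0,18] -5+39=34 <73 → l++
[1,18] 5+39=44 <73 → l++
[2,18] 7+39=46 <73 → l++
[3,18] 8+39=47 <73 → l++
[4,18] 9+39=48 <73 → l++
[5,18] 10+39=49 <73 → l++
[6,18] 12+39=51 <73 → l++
[7,18] 16+39=55 <73 → l++
[8,18] 17+39=56 <73 → l++
[9,18] 18+39=57 <73 → l++
[10,18] 20+39=59 <73 → l++
[11,18] 23+39=62 <73 → l++
[12,18] 25+39=64 <73 → l++
[13,18] 26+39=65 <73 → l++
[14,18] 27+39=66 <73 → l++
[15,18] 33+39=72 <73 → l++
[16,18] 36+39=75 >73 → r--
[16,17] 36+37=73 → found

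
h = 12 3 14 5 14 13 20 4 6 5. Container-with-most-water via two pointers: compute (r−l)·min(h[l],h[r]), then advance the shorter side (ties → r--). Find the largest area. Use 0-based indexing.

max area = 72

[0,9] min(12,5)*9=45 best=45 * → r--
[0,8] min(12,6)*8=48 best=48 * → r--
[0,7] min(12,4)*7=28 best=48 → r--
[0,6] min(12,20)*6=72 best=72 * → l++
[1,6] min(3,20)*5=15 best=72 → l++
[2,6] min(14,20)*4=56 best=72 → l++
[3,6] min(5,20)*3=15 best=72 → l++
[4,6] min(14,20)*2=28 best=72 → l++
[5,6] min(13,20)*1=13 best=72 → l++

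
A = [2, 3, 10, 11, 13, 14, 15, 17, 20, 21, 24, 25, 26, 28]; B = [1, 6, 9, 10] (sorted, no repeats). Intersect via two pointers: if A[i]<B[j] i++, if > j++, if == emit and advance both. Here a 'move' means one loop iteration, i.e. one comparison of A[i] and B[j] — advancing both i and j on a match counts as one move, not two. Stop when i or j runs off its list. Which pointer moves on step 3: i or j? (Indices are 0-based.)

i

[i=0,j=0] 2>1 → j++
[i=0,j=1] 2<6 → i++
[i=1,j=1] 3<6 → i++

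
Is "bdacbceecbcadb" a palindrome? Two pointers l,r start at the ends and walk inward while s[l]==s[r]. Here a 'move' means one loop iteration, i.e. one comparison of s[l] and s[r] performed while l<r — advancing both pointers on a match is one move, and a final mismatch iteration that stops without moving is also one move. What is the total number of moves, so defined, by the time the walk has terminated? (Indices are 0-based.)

[0,13] 'b'=='b' → l++,r--
[1,12] 'd'=='d' → l++,r--
[2,11] 'a'=='a' → l++,r--
[3,10] 'c'=='c' → l++,r--
[4,9] 'b'=='b' → l++,r--
[5,8] 'c'=='c' → l++,r--
[6,7] 'e'=='e' → l++,r--

7 moves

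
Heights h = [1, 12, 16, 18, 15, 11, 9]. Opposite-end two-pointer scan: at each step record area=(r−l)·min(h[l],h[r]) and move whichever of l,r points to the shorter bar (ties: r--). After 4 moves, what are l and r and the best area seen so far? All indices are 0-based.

l=2, r=4, best area=45

l=0 r=6: min(1,9)*6=6 best=6 *, l++
l=1 r=6: min(12,9)*5=45 best=45 *, r--
l=1 r=5: min(12,11)*4=44 best=45, r--
l=1 r=4: min(12,15)*3=36 best=45, l++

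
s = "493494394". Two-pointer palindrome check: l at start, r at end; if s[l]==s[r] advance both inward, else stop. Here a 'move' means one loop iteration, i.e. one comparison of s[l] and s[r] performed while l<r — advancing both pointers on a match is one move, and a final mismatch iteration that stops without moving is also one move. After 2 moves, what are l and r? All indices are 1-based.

l=3, r=7

[1,9] '4'=='4' → l++,r--
[2,8] '9'=='9' → l++,r--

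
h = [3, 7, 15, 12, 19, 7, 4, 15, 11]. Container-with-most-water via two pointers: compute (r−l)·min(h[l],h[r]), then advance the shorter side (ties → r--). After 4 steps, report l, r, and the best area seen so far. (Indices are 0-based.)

l=2, r=6, best area=75

[0,8] min(3,11)*8=24 best=24 * → l++
[1,8] min(7,11)*7=49 best=49 * → l++
[2,8] min(15,11)*6=66 best=66 * → r--
[2,7] min(15,15)*5=75 best=75 * → r--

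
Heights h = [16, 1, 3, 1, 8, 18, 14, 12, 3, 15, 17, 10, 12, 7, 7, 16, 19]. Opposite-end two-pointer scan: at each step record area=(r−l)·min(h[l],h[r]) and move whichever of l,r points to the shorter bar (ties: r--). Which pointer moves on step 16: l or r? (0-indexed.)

l

[0,16] min(16,19)*16=256 best=256 * → l++
[1,16] min(1,19)*15=15 best=256 → l++
[2,16] min(3,19)*14=42 best=256 → l++
[3,16] min(1,19)*13=13 best=256 → l++
[4,16] min(8,19)*12=96 best=256 → l++
[5,16] min(18,19)*11=198 best=256 → l++
[6,16] min(14,19)*10=140 best=256 → l++
[7,16] min(12,19)*9=108 best=256 → l++
[8,16] min(3,19)*8=24 best=256 → l++
[9,16] min(15,19)*7=105 best=256 → l++
[10,16] min(17,19)*6=102 best=256 → l++
[11,16] min(10,19)*5=50 best=256 → l++
[12,16] min(12,19)*4=48 best=256 → l++
[13,16] min(7,19)*3=21 best=256 → l++
[14,16] min(7,19)*2=14 best=256 → l++
[15,16] min(16,19)*1=16 best=256 → l++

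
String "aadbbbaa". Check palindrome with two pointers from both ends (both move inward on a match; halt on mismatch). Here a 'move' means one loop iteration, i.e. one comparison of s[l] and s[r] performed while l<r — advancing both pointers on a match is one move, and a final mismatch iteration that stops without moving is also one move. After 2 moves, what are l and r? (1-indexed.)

l=3, r=6

l=1 r=8: 'a'=='a', l++,r--
l=2 r=7: 'a'=='a', l++,r--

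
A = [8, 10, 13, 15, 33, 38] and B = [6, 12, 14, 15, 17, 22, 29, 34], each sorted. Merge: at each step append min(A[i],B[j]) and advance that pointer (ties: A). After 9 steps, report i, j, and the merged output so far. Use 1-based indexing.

i=1 j=1: A[i]=8>B[j]=6 take 6, j++
i=1 j=2: A[i]=8<=B[j]=12 take 8, i++
i=2 j=2: A[i]=10<=B[j]=12 take 10, i++
i=3 j=2: A[i]=13>B[j]=12 take 12, j++
i=3 j=3: A[i]=13<=B[j]=14 take 13, i++
i=4 j=3: A[i]=15>B[j]=14 take 14, j++
i=4 j=4: A[i]=15<=B[j]=15 take 15, i++
i=5 j=4: A[i]=33>B[j]=15 take 15, j++
i=5 j=5: A[i]=33>B[j]=17 take 17, j++

i=5, j=6, merged so far=[6, 8, 10, 12, 13, 14, 15, 15, 17]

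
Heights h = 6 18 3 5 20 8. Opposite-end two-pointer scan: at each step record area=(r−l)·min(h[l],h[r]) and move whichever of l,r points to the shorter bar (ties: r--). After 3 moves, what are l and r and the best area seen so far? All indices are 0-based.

l=2, r=4, best area=54

[0,5] min(6,8)*5=30 best=30 * → l++
[1,5] min(18,8)*4=32 best=32 * → r--
[1,4] min(18,20)*3=54 best=54 * → l++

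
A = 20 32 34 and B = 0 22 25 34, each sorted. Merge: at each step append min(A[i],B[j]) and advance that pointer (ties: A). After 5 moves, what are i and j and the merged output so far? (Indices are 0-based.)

i=0 j=0: A[i]=20>B[j]=0 take 0, j++
i=0 j=1: A[i]=20<=B[j]=22 take 20, i++
i=1 j=1: A[i]=32>B[j]=22 take 22, j++
i=1 j=2: A[i]=32>B[j]=25 take 25, j++
i=1 j=3: A[i]=32<=B[j]=34 take 32, i++

i=2, j=3, merged so far=[0, 20, 22, 25, 32]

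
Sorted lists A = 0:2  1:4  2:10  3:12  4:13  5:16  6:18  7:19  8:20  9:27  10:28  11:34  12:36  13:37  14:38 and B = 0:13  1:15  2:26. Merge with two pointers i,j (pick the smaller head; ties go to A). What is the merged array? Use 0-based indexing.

i=0 j=0: A[i]=2<=B[j]=13 take 2, i++
i=1 j=0: A[i]=4<=B[j]=13 take 4, i++
i=2 j=0: A[i]=10<=B[j]=13 take 10, i++
i=3 j=0: A[i]=12<=B[j]=13 take 12, i++
i=4 j=0: A[i]=13<=B[j]=13 take 13, i++
i=5 j=0: A[i]=16>B[j]=13 take 13, j++
i=5 j=1: A[i]=16>B[j]=15 take 15, j++
i=5 j=2: A[i]=16<=B[j]=26 take 16, i++
i=6 j=2: A[i]=18<=B[j]=26 take 18, i++
i=7 j=2: A[i]=19<=B[j]=26 take 19, i++
i=8 j=2: A[i]=20<=B[j]=26 take 20, i++
i=9 j=2: A[i]=27>B[j]=26 take 26, j++
i=9 j=3: B done, take A[i]=27, i++
i=10 j=3: B done, take A[i]=28, i++
i=11 j=3: B done, take A[i]=34, i++
i=12 j=3: B done, take A[i]=36, i++
i=13 j=3: B done, take A[i]=37, i++
i=14 j=3: B done, take A[i]=38, i++

[2, 4, 10, 12, 13, 13, 15, 16, 18, 19, 20, 26, 27, 28, 34, 36, 37, 38]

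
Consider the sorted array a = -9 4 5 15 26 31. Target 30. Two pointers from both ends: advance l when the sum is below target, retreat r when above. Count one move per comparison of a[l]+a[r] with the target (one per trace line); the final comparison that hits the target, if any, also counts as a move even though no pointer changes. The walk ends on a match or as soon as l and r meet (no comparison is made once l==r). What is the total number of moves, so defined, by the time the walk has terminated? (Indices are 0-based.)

[0,5] -9+31=22 <30 → l++
[1,5] 4+31=35 >30 → r--
[1,4] 4+26=30 → found

3 moves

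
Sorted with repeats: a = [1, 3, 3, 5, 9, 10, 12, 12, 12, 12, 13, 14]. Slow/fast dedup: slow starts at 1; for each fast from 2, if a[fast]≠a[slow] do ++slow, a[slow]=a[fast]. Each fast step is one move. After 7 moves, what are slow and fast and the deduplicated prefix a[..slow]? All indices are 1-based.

(s=1,f=2) a[fast]=3≠a[slow]=1 write a[2]=3 → slow++,fast++
(s=2,f=3) a[fast]=3=a[slow] dup → fast++
(s=2,f=4) a[fast]=5≠a[slow]=3 write a[3]=5 → slow++,fast++
(s=3,f=5) a[fast]=9≠a[slow]=5 write a[4]=9 → slow++,fast++
(s=4,f=6) a[fast]=10≠a[slow]=9 write a[5]=10 → slow++,fast++
(s=5,f=7) a[fast]=12≠a[slow]=10 write a[6]=12 → slow++,fast++
(s=6,f=8) a[fast]=12=a[slow] dup → fast++

slow=6, fast=9, prefix=[1, 3, 5, 9, 10, 12]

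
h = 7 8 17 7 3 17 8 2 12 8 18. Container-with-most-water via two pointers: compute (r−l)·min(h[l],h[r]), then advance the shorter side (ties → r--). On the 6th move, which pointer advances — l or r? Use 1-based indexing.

[1,11] min(7,18)*10=70 best=70 * → l++
[2,11] min(8,18)*9=72 best=72 * → l++
[3,11] min(17,18)*8=136 best=136 * → l++
[4,11] min(7,18)*7=49 best=136 → l++
[5,11] min(3,18)*6=18 best=136 → l++
[6,11] min(17,18)*5=85 best=136 → l++

l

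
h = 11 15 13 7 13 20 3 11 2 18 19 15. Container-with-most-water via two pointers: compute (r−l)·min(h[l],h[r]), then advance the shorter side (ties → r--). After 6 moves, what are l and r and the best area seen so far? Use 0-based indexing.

l=5, r=10, best area=150

l=0 r=11: min(11,15)*11=121 best=121 *, l++
l=1 r=11: min(15,15)*10=150 best=150 *, r--
l=1 r=10: min(15,19)*9=135 best=150, l++
l=2 r=10: min(13,19)*8=104 best=150, l++
l=3 r=10: min(7,19)*7=49 best=150, l++
l=4 r=10: min(13,19)*6=78 best=150, l++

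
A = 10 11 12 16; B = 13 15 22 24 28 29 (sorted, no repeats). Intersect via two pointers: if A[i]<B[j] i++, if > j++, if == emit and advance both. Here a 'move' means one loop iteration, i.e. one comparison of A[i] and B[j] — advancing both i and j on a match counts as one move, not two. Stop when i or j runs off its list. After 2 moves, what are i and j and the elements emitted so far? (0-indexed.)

i=2, j=0, emitted=[]

i=0 j=0: 10<13, i++
i=1 j=0: 11<13, i++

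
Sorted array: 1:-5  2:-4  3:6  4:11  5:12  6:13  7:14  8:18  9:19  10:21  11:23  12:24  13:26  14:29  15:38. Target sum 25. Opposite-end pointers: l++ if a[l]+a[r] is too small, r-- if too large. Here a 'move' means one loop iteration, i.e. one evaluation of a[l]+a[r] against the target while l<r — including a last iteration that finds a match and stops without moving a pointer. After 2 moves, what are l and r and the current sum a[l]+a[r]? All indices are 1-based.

l=2, r=14, sum=25

l=1 r=15: -5+38=33 >25, r--
l=1 r=14: -5+29=24 <25, l++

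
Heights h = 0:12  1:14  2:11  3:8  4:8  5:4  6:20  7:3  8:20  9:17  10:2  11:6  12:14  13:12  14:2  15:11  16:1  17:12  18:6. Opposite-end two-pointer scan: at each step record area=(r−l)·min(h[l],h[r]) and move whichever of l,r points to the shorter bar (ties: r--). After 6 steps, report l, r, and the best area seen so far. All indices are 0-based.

l=0, r=12, best area=204

[0,18] min(12,6)*18=108 best=108 * → r--
[0,17] min(12,12)*17=204 best=204 * → r--
[0,16] min(12,1)*16=16 best=204 → r--
[0,15] min(12,11)*15=165 best=204 → r--
[0,14] min(12,2)*14=28 best=204 → r--
[0,13] min(12,12)*13=156 best=204 → r--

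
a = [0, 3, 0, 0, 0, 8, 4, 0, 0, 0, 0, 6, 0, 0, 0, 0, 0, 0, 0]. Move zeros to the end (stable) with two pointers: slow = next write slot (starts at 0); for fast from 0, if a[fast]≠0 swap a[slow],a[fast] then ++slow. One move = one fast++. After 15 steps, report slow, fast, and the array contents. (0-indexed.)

slow=4, fast=15, a=[3, 8, 4, 6, 0, 0, 0, 0, 0, 0, 0, 0, 0, 0, 0, 0, 0, 0, 0]

(s=0,f=0) a[fast]=0 → fast++
(s=0,f=1) a[fast]=3≠0 swap→a[0]=3 → slow++,fast++
(s=1,f=2) a[fast]=0 → fast++
(s=1,f=3) a[fast]=0 → fast++
(s=1,f=4) a[fast]=0 → fast++
(s=1,f=5) a[fast]=8≠0 swap→a[1]=8 → slow++,fast++
(s=2,f=6) a[fast]=4≠0 swap→a[2]=4 → slow++,fast++
(s=3,f=7) a[fast]=0 → fast++
(s=3,f=8) a[fast]=0 → fast++
(s=3,f=9) a[fast]=0 → fast++
(s=3,f=10) a[fast]=0 → fast++
(s=3,f=11) a[fast]=6≠0 swap→a[3]=6 → slow++,fast++
(s=4,f=12) a[fast]=0 → fast++
(s=4,f=13) a[fast]=0 → fast++
(s=4,f=14) a[fast]=0 → fast++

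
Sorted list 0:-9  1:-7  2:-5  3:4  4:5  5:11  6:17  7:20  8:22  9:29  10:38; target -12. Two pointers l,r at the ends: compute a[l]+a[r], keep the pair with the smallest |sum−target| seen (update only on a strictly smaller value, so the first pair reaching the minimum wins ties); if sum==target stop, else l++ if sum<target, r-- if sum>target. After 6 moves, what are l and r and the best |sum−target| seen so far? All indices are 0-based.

[0,10] -9+38=29 d=41 * → r--
[0,9] -9+29=20 d=32 * → r--
[0,8] -9+22=13 d=25 * → r--
[0,7] -9+20=11 d=23 * → r--
[0,6] -9+17=8 d=20 * → r--
[0,5] -9+11=2 d=14 * → r--

l=0, r=4, best |Δ|=14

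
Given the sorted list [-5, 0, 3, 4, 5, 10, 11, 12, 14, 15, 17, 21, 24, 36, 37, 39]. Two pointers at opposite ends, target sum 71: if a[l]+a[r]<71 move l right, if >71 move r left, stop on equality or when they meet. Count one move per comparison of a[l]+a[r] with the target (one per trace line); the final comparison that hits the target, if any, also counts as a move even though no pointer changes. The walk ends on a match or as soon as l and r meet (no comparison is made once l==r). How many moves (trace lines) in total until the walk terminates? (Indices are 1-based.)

15 moves

[1,16] -5+39=34 <71 → l++
[2,16] 0+39=39 <71 → l++
[3,16] 3+39=42 <71 → l++
[4,16] 4+39=43 <71 → l++
[5,16] 5+39=44 <71 → l++
[6,16] 10+39=49 <71 → l++
[7,16] 11+39=50 <71 → l++
[8,16] 12+39=51 <71 → l++
[9,16] 14+39=53 <71 → l++
[10,16] 15+39=54 <71 → l++
[11,16] 17+39=56 <71 → l++
[12,16] 21+39=60 <71 → l++
[13,16] 24+39=63 <71 → l++
[14,16] 36+39=75 >71 → r--
[14,15] 36+37=73 >71 → r--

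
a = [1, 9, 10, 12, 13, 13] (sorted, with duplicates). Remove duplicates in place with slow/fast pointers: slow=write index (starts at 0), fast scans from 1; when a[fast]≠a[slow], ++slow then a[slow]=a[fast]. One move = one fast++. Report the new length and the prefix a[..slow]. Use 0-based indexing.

(s=0,f=1) a[fast]=9≠a[slow]=1 write a[1]=9 → slow++,fast++
(s=1,f=2) a[fast]=10≠a[slow]=9 write a[2]=10 → slow++,fast++
(s=2,f=3) a[fast]=12≠a[slow]=10 write a[3]=12 → slow++,fast++
(s=3,f=4) a[fast]=13≠a[slow]=12 write a[4]=13 → slow++,fast++
(s=4,f=5) a[fast]=13=a[slow] dup → fast++

length 5; prefix = [1, 9, 10, 12, 13]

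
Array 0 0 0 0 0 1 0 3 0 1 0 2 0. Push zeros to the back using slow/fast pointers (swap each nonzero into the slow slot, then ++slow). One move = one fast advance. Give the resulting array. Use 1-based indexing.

slow=1 fast=1: a[fast]=0, fast++
slow=1 fast=2: a[fast]=0, fast++
slow=1 fast=3: a[fast]=0, fast++
slow=1 fast=4: a[fast]=0, fast++
slow=1 fast=5: a[fast]=0, fast++
slow=1 fast=6: a[fast]=1≠0 swap→a[1]=1, slow++,fast++
slow=2 fast=7: a[fast]=0, fast++
slow=2 fast=8: a[fast]=3≠0 swap→a[2]=3, slow++,fast++
slow=3 fast=9: a[fast]=0, fast++
slow=3 fast=10: a[fast]=1≠0 swap→a[3]=1, slow++,fast++
slow=4 fast=11: a[fast]=0, fast++
slow=4 fast=12: a[fast]=2≠0 swap→a[4]=2, slow++,fast++
slow=5 fast=13: a[fast]=0, fast++

[1, 3, 1, 2, 0, 0, 0, 0, 0, 0, 0, 0, 0]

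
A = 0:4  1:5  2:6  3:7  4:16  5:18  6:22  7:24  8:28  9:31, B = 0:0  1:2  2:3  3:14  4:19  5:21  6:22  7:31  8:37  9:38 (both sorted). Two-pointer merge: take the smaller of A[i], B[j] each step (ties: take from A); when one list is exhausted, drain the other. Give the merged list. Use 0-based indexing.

i=0 j=0: A[i]=4>B[j]=0 take 0, j++
i=0 j=1: A[i]=4>B[j]=2 take 2, j++
i=0 j=2: A[i]=4>B[j]=3 take 3, j++
i=0 j=3: A[i]=4<=B[j]=14 take 4, i++
i=1 j=3: A[i]=5<=B[j]=14 take 5, i++
i=2 j=3: A[i]=6<=B[j]=14 take 6, i++
i=3 j=3: A[i]=7<=B[j]=14 take 7, i++
i=4 j=3: A[i]=16>B[j]=14 take 14, j++
i=4 j=4: A[i]=16<=B[j]=19 take 16, i++
i=5 j=4: A[i]=18<=B[j]=19 take 18, i++
i=6 j=4: A[i]=22>B[j]=19 take 19, j++
i=6 j=5: A[i]=22>B[j]=21 take 21, j++
i=6 j=6: A[i]=22<=B[j]=22 take 22, i++
i=7 j=6: A[i]=24>B[j]=22 take 22, j++
i=7 j=7: A[i]=24<=B[j]=31 take 24, i++
i=8 j=7: A[i]=28<=B[j]=31 take 28, i++
i=9 j=7: A[i]=31<=B[j]=31 take 31, i++
i=10 j=7: A done, take B[j]=31, j++
i=10 j=8: A done, take B[j]=37, j++
i=10 j=9: A done, take B[j]=38, j++

[0, 2, 3, 4, 5, 6, 7, 14, 16, 18, 19, 21, 22, 22, 24, 28, 31, 31, 37, 38]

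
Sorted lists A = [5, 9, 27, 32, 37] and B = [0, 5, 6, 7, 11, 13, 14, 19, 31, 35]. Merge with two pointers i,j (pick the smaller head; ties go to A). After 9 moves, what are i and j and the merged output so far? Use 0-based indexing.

[i=0,j=0] A[i]=5>B[j]=0 take 0 → j++
[i=0,j=1] A[i]=5<=B[j]=5 take 5 → i++
[i=1,j=1] A[i]=9>B[j]=5 take 5 → j++
[i=1,j=2] A[i]=9>B[j]=6 take 6 → j++
[i=1,j=3] A[i]=9>B[j]=7 take 7 → j++
[i=1,j=4] A[i]=9<=B[j]=11 take 9 → i++
[i=2,j=4] A[i]=27>B[j]=11 take 11 → j++
[i=2,j=5] A[i]=27>B[j]=13 take 13 → j++
[i=2,j=6] A[i]=27>B[j]=14 take 14 → j++

i=2, j=7, merged so far=[0, 5, 5, 6, 7, 9, 11, 13, 14]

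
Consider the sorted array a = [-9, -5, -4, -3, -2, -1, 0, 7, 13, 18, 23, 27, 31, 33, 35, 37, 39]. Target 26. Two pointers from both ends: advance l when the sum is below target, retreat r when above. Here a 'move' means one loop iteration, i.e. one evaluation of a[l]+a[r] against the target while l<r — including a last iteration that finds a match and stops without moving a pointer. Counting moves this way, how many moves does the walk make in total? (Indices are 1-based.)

l=1 r=17: -9+39=30 >26, r--
l=1 r=16: -9+37=28 >26, r--
l=1 r=15: -9+35=26, found

3 moves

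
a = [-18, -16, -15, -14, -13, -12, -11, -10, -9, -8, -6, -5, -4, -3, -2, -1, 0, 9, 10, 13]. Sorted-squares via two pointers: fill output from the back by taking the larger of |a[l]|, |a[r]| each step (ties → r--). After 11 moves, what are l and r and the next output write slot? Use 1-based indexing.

l=9, r=17, next write slot=9

[1,20] |-18|>|13| out[20]=324 → l++
[2,20] |-16|>|13| out[19]=256 → l++
[3,20] |-15|>|13| out[18]=225 → l++
[4,20] |-14|>|13| out[17]=196 → l++
[5,20] |-13|<=|13| out[16]=169 → r--
[5,19] |-13|>|10| out[15]=169 → l++
[6,19] |-12|>|10| out[14]=144 → l++
[7,19] |-11|>|10| out[13]=121 → l++
[8,19] |-10|<=|10| out[12]=100 → r--
[8,18] |-10|>|9| out[11]=100 → l++
[9,18] |-9|<=|9| out[10]=81 → r--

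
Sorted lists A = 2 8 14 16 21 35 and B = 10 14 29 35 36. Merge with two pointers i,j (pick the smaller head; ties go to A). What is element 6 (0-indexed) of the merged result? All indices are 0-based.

merged[6] = 21

[i=0,j=0] A[i]=2<=B[j]=10 take 2 → i++
[i=1,j=0] A[i]=8<=B[j]=10 take 8 → i++
[i=2,j=0] A[i]=14>B[j]=10 take 10 → j++
[i=2,j=1] A[i]=14<=B[j]=14 take 14 → i++
[i=3,j=1] A[i]=16>B[j]=14 take 14 → j++
[i=3,j=2] A[i]=16<=B[j]=29 take 16 → i++
[i=4,j=2] A[i]=21<=B[j]=29 take 21 → i++
[i=5,j=2] A[i]=35>B[j]=29 take 29 → j++
[i=5,j=3] A[i]=35<=B[j]=35 take 35 → i++
[i=6,j=3] A done, take B[j]=35 → j++
[i=6,j=4] A done, take B[j]=36 → j++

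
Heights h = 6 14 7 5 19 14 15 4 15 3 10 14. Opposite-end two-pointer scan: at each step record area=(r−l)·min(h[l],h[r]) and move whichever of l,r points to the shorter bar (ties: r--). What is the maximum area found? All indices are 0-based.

l=0 r=11: min(6,14)*11=66 best=66 *, l++
l=1 r=11: min(14,14)*10=140 best=140 *, r--
l=1 r=10: min(14,10)*9=90 best=140, r--
l=1 r=9: min(14,3)*8=24 best=140, r--
l=1 r=8: min(14,15)*7=98 best=140, l++
l=2 r=8: min(7,15)*6=42 best=140, l++
l=3 r=8: min(5,15)*5=25 best=140, l++
l=4 r=8: min(19,15)*4=60 best=140, r--
l=4 r=7: min(19,4)*3=12 best=140, r--
l=4 r=6: min(19,15)*2=30 best=140, r--
l=4 r=5: min(19,14)*1=14 best=140, r--

max area = 140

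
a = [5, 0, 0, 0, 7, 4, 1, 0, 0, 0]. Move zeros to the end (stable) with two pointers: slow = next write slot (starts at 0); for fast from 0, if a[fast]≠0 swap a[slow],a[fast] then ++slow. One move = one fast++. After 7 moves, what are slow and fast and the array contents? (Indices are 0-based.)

slow=4, fast=7, a=[5, 7, 4, 1, 0, 0, 0, 0, 0, 0]

(s=0,f=0) a[fast]=5≠0 swap→a[0]=5 → slow++,fast++
(s=1,f=1) a[fast]=0 → fast++
(s=1,f=2) a[fast]=0 → fast++
(s=1,f=3) a[fast]=0 → fast++
(s=1,f=4) a[fast]=7≠0 swap→a[1]=7 → slow++,fast++
(s=2,f=5) a[fast]=4≠0 swap→a[2]=4 → slow++,fast++
(s=3,f=6) a[fast]=1≠0 swap→a[3]=1 → slow++,fast++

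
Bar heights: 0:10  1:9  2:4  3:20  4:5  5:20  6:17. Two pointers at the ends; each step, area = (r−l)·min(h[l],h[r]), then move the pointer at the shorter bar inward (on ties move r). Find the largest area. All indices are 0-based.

l=0 r=6: min(10,17)*6=60 best=60 *, l++
l=1 r=6: min(9,17)*5=45 best=60, l++
l=2 r=6: min(4,17)*4=16 best=60, l++
l=3 r=6: min(20,17)*3=51 best=60, r--
l=3 r=5: min(20,20)*2=40 best=60, r--
l=3 r=4: min(20,5)*1=5 best=60, r--

max area = 60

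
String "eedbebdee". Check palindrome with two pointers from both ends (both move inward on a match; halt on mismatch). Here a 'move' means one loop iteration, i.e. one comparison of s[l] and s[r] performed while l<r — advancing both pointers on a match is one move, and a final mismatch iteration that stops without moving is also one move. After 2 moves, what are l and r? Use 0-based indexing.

l=2, r=6

[0,8] 'e'=='e' → l++,r--
[1,7] 'e'=='e' → l++,r--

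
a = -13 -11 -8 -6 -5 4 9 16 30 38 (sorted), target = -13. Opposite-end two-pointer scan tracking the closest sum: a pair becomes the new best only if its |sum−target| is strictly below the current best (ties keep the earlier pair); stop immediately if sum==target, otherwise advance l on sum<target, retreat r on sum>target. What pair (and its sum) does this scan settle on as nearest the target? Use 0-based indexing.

pair (-8, -5) with sum -13 (|Δ|=0)

l=0 r=9: -13+38=25 d=38 *, r--
l=0 r=8: -13+30=17 d=30 *, r--
l=0 r=7: -13+16=3 d=16 *, r--
l=0 r=6: -13+9=-4 d=9 *, r--
l=0 r=5: -13+4=-9 d=4 *, r--
l=0 r=4: -13+-5=-18 d=5, l++
l=1 r=4: -11+-5=-16 d=3 *, l++
l=2 r=4: -8+-5=-13 d=0 *, stop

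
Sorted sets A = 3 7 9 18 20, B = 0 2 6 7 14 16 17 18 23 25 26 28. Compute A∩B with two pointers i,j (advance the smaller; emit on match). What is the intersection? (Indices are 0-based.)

i=0 j=0: 3>0, j++
i=0 j=1: 3>2, j++
i=0 j=2: 3<6, i++
i=1 j=2: 7>6, j++
i=1 j=3: 7==7 emit, i++,j++
i=2 j=4: 9<14, i++
i=3 j=4: 18>14, j++
i=3 j=5: 18>16, j++
i=3 j=6: 18>17, j++
i=3 j=7: 18==18 emit, i++,j++
i=4 j=8: 20<23, i++

intersection = [7, 18]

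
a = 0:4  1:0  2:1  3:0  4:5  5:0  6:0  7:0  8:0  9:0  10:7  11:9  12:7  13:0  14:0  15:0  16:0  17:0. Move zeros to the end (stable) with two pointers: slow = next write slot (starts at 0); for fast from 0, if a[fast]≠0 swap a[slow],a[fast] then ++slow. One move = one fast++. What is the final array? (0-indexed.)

(s=0,f=0) a[fast]=4≠0 swap→a[0]=4 → slow++,fast++
(s=1,f=1) a[fast]=0 → fast++
(s=1,f=2) a[fast]=1≠0 swap→a[1]=1 → slow++,fast++
(s=2,f=3) a[fast]=0 → fast++
(s=2,f=4) a[fast]=5≠0 swap→a[2]=5 → slow++,fast++
(s=3,f=5) a[fast]=0 → fast++
(s=3,f=6) a[fast]=0 → fast++
(s=3,f=7) a[fast]=0 → fast++
(s=3,f=8) a[fast]=0 → fast++
(s=3,f=9) a[fast]=0 → fast++
(s=3,f=10) a[fast]=7≠0 swap→a[3]=7 → slow++,fast++
(s=4,f=11) a[fast]=9≠0 swap→a[4]=9 → slow++,fast++
(s=5,f=12) a[fast]=7≠0 swap→a[5]=7 → slow++,fast++
(s=6,f=13) a[fast]=0 → fast++
(s=6,f=14) a[fast]=0 → fast++
(s=6,f=15) a[fast]=0 → fast++
(s=6,f=16) a[fast]=0 → fast++
(s=6,f=17) a[fast]=0 → fast++

[4, 1, 5, 7, 9, 7, 0, 0, 0, 0, 0, 0, 0, 0, 0, 0, 0, 0]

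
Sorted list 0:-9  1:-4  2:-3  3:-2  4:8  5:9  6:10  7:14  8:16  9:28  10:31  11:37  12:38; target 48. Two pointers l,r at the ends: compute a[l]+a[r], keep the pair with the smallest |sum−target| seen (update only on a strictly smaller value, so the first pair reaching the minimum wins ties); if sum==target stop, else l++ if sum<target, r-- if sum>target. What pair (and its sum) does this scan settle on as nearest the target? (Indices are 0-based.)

l=0 r=12: -9+38=29 d=19 *, l++
l=1 r=12: -4+38=34 d=14 *, l++
l=2 r=12: -3+38=35 d=13 *, l++
l=3 r=12: -2+38=36 d=12 *, l++
l=4 r=12: 8+38=46 d=2 *, l++
l=5 r=12: 9+38=47 d=1 *, l++
l=6 r=12: 10+38=48 d=0 *, stop

pair (10, 38) with sum 48 (|Δ|=0)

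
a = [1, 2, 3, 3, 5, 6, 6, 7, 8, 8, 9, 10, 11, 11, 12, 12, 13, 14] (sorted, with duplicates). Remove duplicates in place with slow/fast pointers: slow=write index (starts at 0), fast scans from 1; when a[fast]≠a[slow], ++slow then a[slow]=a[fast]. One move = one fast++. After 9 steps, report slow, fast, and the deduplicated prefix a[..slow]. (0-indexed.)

(s=0,f=1) a[fast]=2≠a[slow]=1 write a[1]=2 → slow++,fast++
(s=1,f=2) a[fast]=3≠a[slow]=2 write a[2]=3 → slow++,fast++
(s=2,f=3) a[fast]=3=a[slow] dup → fast++
(s=2,f=4) a[fast]=5≠a[slow]=3 write a[3]=5 → slow++,fast++
(s=3,f=5) a[fast]=6≠a[slow]=5 write a[4]=6 → slow++,fast++
(s=4,f=6) a[fast]=6=a[slow] dup → fast++
(s=4,f=7) a[fast]=7≠a[slow]=6 write a[5]=7 → slow++,fast++
(s=5,f=8) a[fast]=8≠a[slow]=7 write a[6]=8 → slow++,fast++
(s=6,f=9) a[fast]=8=a[slow] dup → fast++

slow=6, fast=10, prefix=[1, 2, 3, 5, 6, 7, 8]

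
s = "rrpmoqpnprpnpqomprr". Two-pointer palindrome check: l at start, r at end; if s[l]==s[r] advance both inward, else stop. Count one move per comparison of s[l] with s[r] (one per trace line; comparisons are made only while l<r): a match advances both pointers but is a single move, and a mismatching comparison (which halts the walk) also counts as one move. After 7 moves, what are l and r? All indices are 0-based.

l=0 r=18: 'r'=='r', l++,r--
l=1 r=17: 'r'=='r', l++,r--
l=2 r=16: 'p'=='p', l++,r--
l=3 r=15: 'm'=='m', l++,r--
l=4 r=14: 'o'=='o', l++,r--
l=5 r=13: 'q'=='q', l++,r--
l=6 r=12: 'p'=='p', l++,r--

l=7, r=11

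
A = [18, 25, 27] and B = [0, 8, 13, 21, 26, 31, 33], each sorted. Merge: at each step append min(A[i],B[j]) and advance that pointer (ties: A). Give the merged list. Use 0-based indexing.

[i=0,j=0] A[i]=18>B[j]=0 take 0 → j++
[i=0,j=1] A[i]=18>B[j]=8 take 8 → j++
[i=0,j=2] A[i]=18>B[j]=13 take 13 → j++
[i=0,j=3] A[i]=18<=B[j]=21 take 18 → i++
[i=1,j=3] A[i]=25>B[j]=21 take 21 → j++
[i=1,j=4] A[i]=25<=B[j]=26 take 25 → i++
[i=2,j=4] A[i]=27>B[j]=26 take 26 → j++
[i=2,j=5] A[i]=27<=B[j]=31 take 27 → i++
[i=3,j=5] A done, take B[j]=31 → j++
[i=3,j=6] A done, take B[j]=33 → j++

[0, 8, 13, 18, 21, 25, 26, 27, 31, 33]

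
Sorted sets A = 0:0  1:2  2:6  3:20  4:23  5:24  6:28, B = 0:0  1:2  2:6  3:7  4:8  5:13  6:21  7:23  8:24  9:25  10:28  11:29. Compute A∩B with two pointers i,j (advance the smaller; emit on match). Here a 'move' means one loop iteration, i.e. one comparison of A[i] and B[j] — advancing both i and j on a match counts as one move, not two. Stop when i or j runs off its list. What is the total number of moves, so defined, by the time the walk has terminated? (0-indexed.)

12 moves

i=0 j=0: 0==0 emit, i++,j++
i=1 j=1: 2==2 emit, i++,j++
i=2 j=2: 6==6 emit, i++,j++
i=3 j=3: 20>7, j++
i=3 j=4: 20>8, j++
i=3 j=5: 20>13, j++
i=3 j=6: 20<21, i++
i=4 j=6: 23>21, j++
i=4 j=7: 23==23 emit, i++,j++
i=5 j=8: 24==24 emit, i++,j++
i=6 j=9: 28>25, j++
i=6 j=10: 28==28 emit, i++,j++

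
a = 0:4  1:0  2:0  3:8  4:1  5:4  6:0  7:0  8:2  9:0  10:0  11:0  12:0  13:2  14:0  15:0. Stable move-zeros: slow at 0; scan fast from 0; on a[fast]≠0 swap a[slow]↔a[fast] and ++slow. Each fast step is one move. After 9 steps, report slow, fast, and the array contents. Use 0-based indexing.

slow=0 fast=0: a[fast]=4≠0 swap→a[0]=4, slow++,fast++
slow=1 fast=1: a[fast]=0, fast++
slow=1 fast=2: a[fast]=0, fast++
slow=1 fast=3: a[fast]=8≠0 swap→a[1]=8, slow++,fast++
slow=2 fast=4: a[fast]=1≠0 swap→a[2]=1, slow++,fast++
slow=3 fast=5: a[fast]=4≠0 swap→a[3]=4, slow++,fast++
slow=4 fast=6: a[fast]=0, fast++
slow=4 fast=7: a[fast]=0, fast++
slow=4 fast=8: a[fast]=2≠0 swap→a[4]=2, slow++,fast++

slow=5, fast=9, a=[4, 8, 1, 4, 2, 0, 0, 0, 0, 0, 0, 0, 0, 2, 0, 0]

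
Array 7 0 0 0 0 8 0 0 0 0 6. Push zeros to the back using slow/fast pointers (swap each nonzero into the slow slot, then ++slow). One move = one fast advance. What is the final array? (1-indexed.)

[7, 8, 6, 0, 0, 0, 0, 0, 0, 0, 0]

(s=1,f=1) a[fast]=7≠0 swap→a[1]=7 → slow++,fast++
(s=2,f=2) a[fast]=0 → fast++
(s=2,f=3) a[fast]=0 → fast++
(s=2,f=4) a[fast]=0 → fast++
(s=2,f=5) a[fast]=0 → fast++
(s=2,f=6) a[fast]=8≠0 swap→a[2]=8 → slow++,fast++
(s=3,f=7) a[fast]=0 → fast++
(s=3,f=8) a[fast]=0 → fast++
(s=3,f=9) a[fast]=0 → fast++
(s=3,f=10) a[fast]=0 → fast++
(s=3,f=11) a[fast]=6≠0 swap→a[3]=6 → slow++,fast++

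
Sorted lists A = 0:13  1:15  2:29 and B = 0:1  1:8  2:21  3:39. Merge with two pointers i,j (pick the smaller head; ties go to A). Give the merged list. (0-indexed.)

i=0 j=0: A[i]=13>B[j]=1 take 1, j++
i=0 j=1: A[i]=13>B[j]=8 take 8, j++
i=0 j=2: A[i]=13<=B[j]=21 take 13, i++
i=1 j=2: A[i]=15<=B[j]=21 take 15, i++
i=2 j=2: A[i]=29>B[j]=21 take 21, j++
i=2 j=3: A[i]=29<=B[j]=39 take 29, i++
i=3 j=3: A done, take B[j]=39, j++

[1, 8, 13, 15, 21, 29, 39]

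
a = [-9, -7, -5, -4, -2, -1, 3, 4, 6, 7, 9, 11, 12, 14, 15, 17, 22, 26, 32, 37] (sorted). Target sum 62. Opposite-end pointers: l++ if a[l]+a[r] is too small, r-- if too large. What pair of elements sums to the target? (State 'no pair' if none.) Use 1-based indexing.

l=1 r=20: -9+37=28 <62, l++
l=2 r=20: -7+37=30 <62, l++
l=3 r=20: -5+37=32 <62, l++
l=4 r=20: -4+37=33 <62, l++
l=5 r=20: -2+37=35 <62, l++
l=6 r=20: -1+37=36 <62, l++
l=7 r=20: 3+37=40 <62, l++
l=8 r=20: 4+37=41 <62, l++
l=9 r=20: 6+37=43 <62, l++
l=10 r=20: 7+37=44 <62, l++
l=11 r=20: 9+37=46 <62, l++
l=12 r=20: 11+37=48 <62, l++
l=13 r=20: 12+37=49 <62, l++
l=14 r=20: 14+37=51 <62, l++
l=15 r=20: 15+37=52 <62, l++
l=16 r=20: 17+37=54 <62, l++
l=17 r=20: 22+37=59 <62, l++
l=18 r=20: 26+37=63 >62, r--
l=18 r=19: 26+32=58 <62, l++

no pair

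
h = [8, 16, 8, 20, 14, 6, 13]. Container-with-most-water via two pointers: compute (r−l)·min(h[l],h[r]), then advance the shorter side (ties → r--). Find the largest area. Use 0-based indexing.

[0,6] min(8,13)*6=48 best=48 * → l++
[1,6] min(16,13)*5=65 best=65 * → r--
[1,5] min(16,6)*4=24 best=65 → r--
[1,4] min(16,14)*3=42 best=65 → r--
[1,3] min(16,20)*2=32 best=65 → l++
[2,3] min(8,20)*1=8 best=65 → l++

max area = 65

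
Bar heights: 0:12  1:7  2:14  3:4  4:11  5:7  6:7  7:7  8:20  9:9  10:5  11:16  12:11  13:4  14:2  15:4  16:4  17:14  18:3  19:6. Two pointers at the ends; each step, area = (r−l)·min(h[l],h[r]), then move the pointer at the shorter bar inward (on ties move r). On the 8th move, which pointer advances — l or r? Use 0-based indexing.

l=0 r=19: min(12,6)*19=114 best=114 *, r--
l=0 r=18: min(12,3)*18=54 best=114, r--
l=0 r=17: min(12,14)*17=204 best=204 *, l++
l=1 r=17: min(7,14)*16=112 best=204, l++
l=2 r=17: min(14,14)*15=210 best=210 *, r--
l=2 r=16: min(14,4)*14=56 best=210, r--
l=2 r=15: min(14,4)*13=52 best=210, r--
l=2 r=14: min(14,2)*12=24 best=210, r--

r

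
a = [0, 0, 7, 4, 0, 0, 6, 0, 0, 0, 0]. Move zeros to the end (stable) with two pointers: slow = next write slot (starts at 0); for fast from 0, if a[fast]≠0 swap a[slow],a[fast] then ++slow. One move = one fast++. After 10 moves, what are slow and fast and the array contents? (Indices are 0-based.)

slow=3, fast=10, a=[7, 4, 6, 0, 0, 0, 0, 0, 0, 0, 0]

(s=0,f=0) a[fast]=0 → fast++
(s=0,f=1) a[fast]=0 → fast++
(s=0,f=2) a[fast]=7≠0 swap→a[0]=7 → slow++,fast++
(s=1,f=3) a[fast]=4≠0 swap→a[1]=4 → slow++,fast++
(s=2,f=4) a[fast]=0 → fast++
(s=2,f=5) a[fast]=0 → fast++
(s=2,f=6) a[fast]=6≠0 swap→a[2]=6 → slow++,fast++
(s=3,f=7) a[fast]=0 → fast++
(s=3,f=8) a[fast]=0 → fast++
(s=3,f=9) a[fast]=0 → fast++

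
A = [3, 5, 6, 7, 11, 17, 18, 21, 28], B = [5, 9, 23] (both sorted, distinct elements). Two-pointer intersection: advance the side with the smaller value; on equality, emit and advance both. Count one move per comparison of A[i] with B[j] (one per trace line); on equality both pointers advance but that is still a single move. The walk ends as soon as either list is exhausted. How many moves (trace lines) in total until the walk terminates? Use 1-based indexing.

[i=1,j=1] 3<5 → i++
[i=2,j=1] 5==5 emit → i++,j++
[i=3,j=2] 6<9 → i++
[i=4,j=2] 7<9 → i++
[i=5,j=2] 11>9 → j++
[i=5,j=3] 11<23 → i++
[i=6,j=3] 17<23 → i++
[i=7,j=3] 18<23 → i++
[i=8,j=3] 21<23 → i++
[i=9,j=3] 28>23 → j++

10 moves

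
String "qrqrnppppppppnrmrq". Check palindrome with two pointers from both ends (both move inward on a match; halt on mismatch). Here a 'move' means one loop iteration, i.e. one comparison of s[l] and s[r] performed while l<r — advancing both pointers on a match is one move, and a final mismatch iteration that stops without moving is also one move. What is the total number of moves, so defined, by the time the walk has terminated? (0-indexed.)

[0,17] 'q'=='q' → l++,r--
[1,16] 'r'=='r' → l++,r--
[2,15] 'q'!='m' → stop

3 moves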